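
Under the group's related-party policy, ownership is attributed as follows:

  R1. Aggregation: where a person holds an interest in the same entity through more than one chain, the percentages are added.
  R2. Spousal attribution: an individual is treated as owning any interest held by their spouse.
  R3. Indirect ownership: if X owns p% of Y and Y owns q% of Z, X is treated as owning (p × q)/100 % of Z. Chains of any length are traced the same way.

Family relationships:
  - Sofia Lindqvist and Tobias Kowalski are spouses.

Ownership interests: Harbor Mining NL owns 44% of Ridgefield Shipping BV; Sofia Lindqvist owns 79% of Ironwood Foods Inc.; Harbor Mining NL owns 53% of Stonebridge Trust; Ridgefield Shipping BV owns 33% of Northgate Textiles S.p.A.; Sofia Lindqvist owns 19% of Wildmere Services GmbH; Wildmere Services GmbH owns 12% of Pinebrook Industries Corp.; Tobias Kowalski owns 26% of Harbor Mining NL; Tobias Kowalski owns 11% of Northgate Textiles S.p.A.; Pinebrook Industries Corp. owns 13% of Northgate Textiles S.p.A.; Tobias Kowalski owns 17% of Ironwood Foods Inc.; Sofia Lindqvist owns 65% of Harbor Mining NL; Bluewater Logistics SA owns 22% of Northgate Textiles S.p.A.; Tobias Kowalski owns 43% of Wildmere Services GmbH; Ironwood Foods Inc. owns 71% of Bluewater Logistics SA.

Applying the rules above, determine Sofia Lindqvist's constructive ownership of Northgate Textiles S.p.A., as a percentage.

40.1756%

By spousal attribution (R2), Sofia Lindqvist is treated as also owning Tobias Kowalski's interest in Harbor Mining NL, giving 65% + 26% = 91%.
By spousal attribution (R2), Sofia Lindqvist is treated as also owning Tobias Kowalski's interest in Ironwood Foods Inc, giving 79% + 17% = 96%.
By spousal attribution (R2), Sofia Lindqvist is treated as also owning Tobias Kowalski's interest in Wildmere Services GmbH, giving 19% + 43% = 62%.
By spousal attribution (R2), Sofia Lindqvist is treated as owning Tobias Kowalski's 11% interest in Northgate Textiles S.p.A.
Chain via Harbor Mining NL → Ridgefield Shipping BV (R3): 91% × 44% × 33% = 13.2132% of Northgate Textiles S.p.A.
Chain via Ironwood Foods Inc. → Bluewater Logistics SA (R3): 96% × 71% × 22% = 14.9952% of Northgate Textiles S.p.A.
Chain via Wildmere Services GmbH → Pinebrook Industries Corp. (R3): 62% × 12% × 13% = 0.9672% of Northgate Textiles S.p.A.
Direct interest in Northgate Textiles S.p.A: 11%.
Aggregating (R1): 13.2132% + 14.9952% + 0.9672% + 11% = 40.1756%.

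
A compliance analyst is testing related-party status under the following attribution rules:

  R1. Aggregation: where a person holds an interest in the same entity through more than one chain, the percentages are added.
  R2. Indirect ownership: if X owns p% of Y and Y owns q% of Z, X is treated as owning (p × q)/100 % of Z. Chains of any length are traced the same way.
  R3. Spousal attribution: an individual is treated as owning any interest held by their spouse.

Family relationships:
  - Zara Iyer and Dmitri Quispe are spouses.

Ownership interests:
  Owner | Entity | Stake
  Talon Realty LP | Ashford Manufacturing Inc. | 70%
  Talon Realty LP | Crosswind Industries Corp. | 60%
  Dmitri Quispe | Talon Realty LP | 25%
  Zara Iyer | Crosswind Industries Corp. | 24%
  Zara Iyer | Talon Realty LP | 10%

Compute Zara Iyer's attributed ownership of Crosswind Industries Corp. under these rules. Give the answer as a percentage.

By spousal attribution (R3), Zara Iyer is treated as also owning Dmitri Quispe's interest in Talon Realty LP, giving 10% + 25% = 35%.
Chain via Talon Realty LP (R2): 35% × 60% = 21% of Crosswind Industries Corp.
Direct interest in Crosswind Industries Corp: 24%.
Aggregating (R1): 21% + 24% = 45%.

45%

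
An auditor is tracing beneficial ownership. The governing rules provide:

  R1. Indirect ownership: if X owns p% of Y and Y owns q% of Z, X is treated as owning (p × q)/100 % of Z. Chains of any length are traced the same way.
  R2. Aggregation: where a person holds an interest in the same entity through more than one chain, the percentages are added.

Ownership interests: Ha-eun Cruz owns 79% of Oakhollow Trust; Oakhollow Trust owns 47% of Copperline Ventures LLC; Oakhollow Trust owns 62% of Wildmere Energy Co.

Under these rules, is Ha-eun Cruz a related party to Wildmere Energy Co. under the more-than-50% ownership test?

No

Chain via Oakhollow Trust (R1): 79% × 62% = 48.98% of Wildmere Energy Co.
48.98% does not exceed the 50% threshold, so Ha-eun is not a related party to Wildmere Energy Co.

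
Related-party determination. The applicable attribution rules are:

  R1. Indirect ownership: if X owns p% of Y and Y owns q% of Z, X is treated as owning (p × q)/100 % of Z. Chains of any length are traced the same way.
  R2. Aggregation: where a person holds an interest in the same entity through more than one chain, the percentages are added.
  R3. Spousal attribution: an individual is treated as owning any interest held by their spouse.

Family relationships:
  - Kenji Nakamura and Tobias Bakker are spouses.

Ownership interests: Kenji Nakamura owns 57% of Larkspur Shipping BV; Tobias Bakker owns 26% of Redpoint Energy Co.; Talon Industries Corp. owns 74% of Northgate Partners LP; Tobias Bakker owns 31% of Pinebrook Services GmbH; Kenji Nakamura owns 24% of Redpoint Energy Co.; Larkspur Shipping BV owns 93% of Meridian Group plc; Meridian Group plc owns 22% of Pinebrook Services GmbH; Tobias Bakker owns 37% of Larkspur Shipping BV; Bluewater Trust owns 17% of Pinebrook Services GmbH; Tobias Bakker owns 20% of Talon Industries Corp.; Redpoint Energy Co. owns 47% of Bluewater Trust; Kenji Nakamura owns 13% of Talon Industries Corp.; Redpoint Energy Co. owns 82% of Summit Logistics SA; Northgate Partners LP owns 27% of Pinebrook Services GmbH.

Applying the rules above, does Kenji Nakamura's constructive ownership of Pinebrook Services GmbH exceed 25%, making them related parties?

Yes

By spousal attribution (R3), Kenji Nakamura is treated as also owning Tobias Bakker's interest in Talon Industries Corp, giving 13% + 20% = 33%.
By spousal attribution (R3), Kenji Nakamura is treated as also owning Tobias Bakker's interest in Larkspur Shipping BV, giving 57% + 37% = 94%.
By spousal attribution (R3), Kenji Nakamura is treated as also owning Tobias Bakker's interest in Redpoint Energy Co, giving 24% + 26% = 50%.
By spousal attribution (R3), Kenji Nakamura is treated as owning Tobias Bakker's 31% interest in Pinebrook Services GmbH.
Chain via Talon Industries Corp. → Northgate Partners LP (R1): 33% × 74% × 27% = 6.5934% of Pinebrook Services GmbH.
Chain via Larkspur Shipping BV → Meridian Group plc (R1): 94% × 93% × 22% = 19.2324% of Pinebrook Services GmbH.
Chain via Redpoint Energy Co. → Bluewater Trust (R1): 50% × 47% × 17% = 3.995% of Pinebrook Services GmbH.
Direct interest in Pinebrook Services GmbH: 31%.
Aggregating (R2): 6.5934% + 19.2324% + 3.995% + 31% = 60.8208%.
60.8208% exceeds the 25% threshold, so Kenji is a related party to Pinebrook Services GmbH.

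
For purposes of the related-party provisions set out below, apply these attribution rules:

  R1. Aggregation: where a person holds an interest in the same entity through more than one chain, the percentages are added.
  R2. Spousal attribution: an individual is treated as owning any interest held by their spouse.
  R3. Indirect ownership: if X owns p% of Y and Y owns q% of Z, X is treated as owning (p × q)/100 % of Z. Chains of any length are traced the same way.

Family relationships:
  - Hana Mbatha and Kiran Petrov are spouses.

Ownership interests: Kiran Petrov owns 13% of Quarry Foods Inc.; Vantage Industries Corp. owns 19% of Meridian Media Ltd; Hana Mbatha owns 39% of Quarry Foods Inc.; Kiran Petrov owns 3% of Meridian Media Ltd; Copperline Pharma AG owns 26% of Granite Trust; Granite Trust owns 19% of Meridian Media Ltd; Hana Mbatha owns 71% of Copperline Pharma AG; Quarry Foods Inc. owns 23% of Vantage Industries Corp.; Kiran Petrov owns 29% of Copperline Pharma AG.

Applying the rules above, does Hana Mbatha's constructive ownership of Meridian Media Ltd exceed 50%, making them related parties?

By spousal attribution (R2), Hana Mbatha is treated as also owning Kiran Petrov's interest in Quarry Foods Inc, giving 39% + 13% = 52%.
By spousal attribution (R2), Hana Mbatha is treated as also owning Kiran Petrov's interest in Copperline Pharma AG, giving 71% + 29% = 100%.
By spousal attribution (R2), Hana Mbatha is treated as owning Kiran Petrov's 3% interest in Meridian Media Ltd.
Chain via Quarry Foods Inc. → Vantage Industries Corp. (R3): 52% × 23% × 19% = 2.2724% of Meridian Media Ltd.
Chain via Copperline Pharma AG → Granite Trust (R3): 100% × 26% × 19% = 4.94% of Meridian Media Ltd.
Direct interest in Meridian Media Ltd: 3%.
Aggregating (R1): 2.2724% + 4.94% + 3% = 10.2124%.
10.2124% does not exceed the 50% threshold, so Hana is not a related party to Meridian Media Ltd.

No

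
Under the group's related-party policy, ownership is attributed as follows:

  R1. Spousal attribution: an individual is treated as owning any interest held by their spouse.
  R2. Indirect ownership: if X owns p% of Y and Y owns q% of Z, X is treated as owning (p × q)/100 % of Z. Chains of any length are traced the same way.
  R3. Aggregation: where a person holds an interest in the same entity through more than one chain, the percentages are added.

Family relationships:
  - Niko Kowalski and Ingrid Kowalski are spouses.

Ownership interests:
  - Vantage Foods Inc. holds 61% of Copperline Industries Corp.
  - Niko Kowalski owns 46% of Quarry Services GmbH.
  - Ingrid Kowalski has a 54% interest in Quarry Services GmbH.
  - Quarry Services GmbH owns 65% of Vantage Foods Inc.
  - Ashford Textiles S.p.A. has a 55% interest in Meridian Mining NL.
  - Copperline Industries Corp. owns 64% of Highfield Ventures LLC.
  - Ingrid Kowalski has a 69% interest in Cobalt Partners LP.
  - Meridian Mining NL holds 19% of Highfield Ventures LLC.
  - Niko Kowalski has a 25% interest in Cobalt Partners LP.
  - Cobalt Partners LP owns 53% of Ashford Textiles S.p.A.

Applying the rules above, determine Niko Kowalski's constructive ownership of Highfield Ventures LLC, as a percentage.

30.58219%

By spousal attribution (R1), Niko Kowalski is treated as also owning Ingrid Kowalski's interest in Quarry Services GmbH, giving 46% + 54% = 100%.
By spousal attribution (R1), Niko Kowalski is treated as also owning Ingrid Kowalski's interest in Cobalt Partners LP, giving 25% + 69% = 94%.
Chain via Quarry Services GmbH → Vantage Foods Inc. → Copperline Industries Corp. (R2): 100% × 65% × 61% × 64% = 25.376% of Highfield Ventures LLC.
Chain via Cobalt Partners LP → Ashford Textiles S.p.A. → Meridian Mining NL (R2): 94% × 53% × 55% × 19% = 5.20619% of Highfield Ventures LLC.
Aggregating (R3): 25.376% + 5.20619% = 30.58219%.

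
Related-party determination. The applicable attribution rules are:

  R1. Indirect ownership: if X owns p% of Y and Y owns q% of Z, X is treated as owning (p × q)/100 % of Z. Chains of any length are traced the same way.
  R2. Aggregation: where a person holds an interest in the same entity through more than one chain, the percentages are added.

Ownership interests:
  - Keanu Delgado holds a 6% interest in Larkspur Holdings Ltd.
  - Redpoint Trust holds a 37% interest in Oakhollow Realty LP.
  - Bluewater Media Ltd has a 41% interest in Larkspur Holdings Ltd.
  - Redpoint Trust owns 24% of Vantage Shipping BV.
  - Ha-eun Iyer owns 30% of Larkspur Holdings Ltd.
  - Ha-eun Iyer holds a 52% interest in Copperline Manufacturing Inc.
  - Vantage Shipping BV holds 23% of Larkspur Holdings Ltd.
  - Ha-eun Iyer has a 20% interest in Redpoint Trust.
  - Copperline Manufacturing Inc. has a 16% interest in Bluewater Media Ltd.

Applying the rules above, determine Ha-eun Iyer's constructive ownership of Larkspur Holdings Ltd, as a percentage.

34.5152%

Chain via Copperline Manufacturing Inc. → Bluewater Media Ltd (R1): 52% × 16% × 41% = 3.4112% of Larkspur Holdings Ltd.
Chain via Redpoint Trust → Vantage Shipping BV (R1): 20% × 24% × 23% = 1.104% of Larkspur Holdings Ltd.
Direct interest in Larkspur Holdings Ltd: 30%.
Aggregating (R2): 3.4112% + 1.104% + 30% = 34.5152%.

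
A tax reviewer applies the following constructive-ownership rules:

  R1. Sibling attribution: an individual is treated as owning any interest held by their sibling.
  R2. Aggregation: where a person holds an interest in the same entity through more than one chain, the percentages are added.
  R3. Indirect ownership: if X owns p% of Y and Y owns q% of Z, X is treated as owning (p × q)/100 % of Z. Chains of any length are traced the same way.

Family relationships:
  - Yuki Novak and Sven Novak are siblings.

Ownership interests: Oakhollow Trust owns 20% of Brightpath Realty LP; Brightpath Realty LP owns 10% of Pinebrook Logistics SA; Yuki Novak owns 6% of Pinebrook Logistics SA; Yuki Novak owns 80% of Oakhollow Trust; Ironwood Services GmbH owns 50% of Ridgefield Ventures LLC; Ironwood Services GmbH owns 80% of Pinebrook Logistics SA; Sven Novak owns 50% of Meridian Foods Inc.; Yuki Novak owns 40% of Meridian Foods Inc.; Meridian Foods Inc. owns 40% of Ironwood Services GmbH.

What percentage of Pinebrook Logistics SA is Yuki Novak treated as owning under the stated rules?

36.4%

By sibling attribution (R1), Yuki Novak is treated as also owning Sven Novak's interest in Meridian Foods Inc, giving 40% + 50% = 90%.
Chain via Meridian Foods Inc. → Ironwood Services GmbH (R3): 90% × 40% × 80% = 28.8% of Pinebrook Logistics SA.
Chain via Oakhollow Trust → Brightpath Realty LP (R3): 80% × 20% × 10% = 1.6% of Pinebrook Logistics SA.
Direct interest in Pinebrook Logistics SA: 6%.
Aggregating (R2): 28.8% + 1.6% + 6% = 36.4%.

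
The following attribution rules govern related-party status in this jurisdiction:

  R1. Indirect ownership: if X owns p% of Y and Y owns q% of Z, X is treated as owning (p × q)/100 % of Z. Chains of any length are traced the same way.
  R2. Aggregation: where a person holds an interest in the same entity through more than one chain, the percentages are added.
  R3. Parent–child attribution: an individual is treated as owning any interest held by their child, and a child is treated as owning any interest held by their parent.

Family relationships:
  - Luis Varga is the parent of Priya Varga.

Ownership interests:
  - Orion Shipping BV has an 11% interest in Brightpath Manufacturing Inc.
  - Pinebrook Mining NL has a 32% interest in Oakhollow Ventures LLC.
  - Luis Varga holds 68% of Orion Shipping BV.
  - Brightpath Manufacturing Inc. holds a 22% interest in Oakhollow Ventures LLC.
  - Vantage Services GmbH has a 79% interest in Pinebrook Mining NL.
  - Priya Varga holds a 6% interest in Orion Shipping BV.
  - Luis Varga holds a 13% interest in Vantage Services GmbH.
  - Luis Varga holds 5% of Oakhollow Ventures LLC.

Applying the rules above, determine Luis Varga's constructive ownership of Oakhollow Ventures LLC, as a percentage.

10.0772%

By parent–child attribution (R3), Luis Varga is treated as also owning Priya Varga's interest in Orion Shipping BV, giving 68% + 6% = 74%.
Chain via Vantage Services GmbH → Pinebrook Mining NL (R1): 13% × 79% × 32% = 3.2864% of Oakhollow Ventures LLC.
Chain via Orion Shipping BV → Brightpath Manufacturing Inc. (R1): 74% × 11% × 22% = 1.7908% of Oakhollow Ventures LLC.
Direct interest in Oakhollow Ventures LLC: 5%.
Aggregating (R2): 3.2864% + 1.7908% + 5% = 10.0772%.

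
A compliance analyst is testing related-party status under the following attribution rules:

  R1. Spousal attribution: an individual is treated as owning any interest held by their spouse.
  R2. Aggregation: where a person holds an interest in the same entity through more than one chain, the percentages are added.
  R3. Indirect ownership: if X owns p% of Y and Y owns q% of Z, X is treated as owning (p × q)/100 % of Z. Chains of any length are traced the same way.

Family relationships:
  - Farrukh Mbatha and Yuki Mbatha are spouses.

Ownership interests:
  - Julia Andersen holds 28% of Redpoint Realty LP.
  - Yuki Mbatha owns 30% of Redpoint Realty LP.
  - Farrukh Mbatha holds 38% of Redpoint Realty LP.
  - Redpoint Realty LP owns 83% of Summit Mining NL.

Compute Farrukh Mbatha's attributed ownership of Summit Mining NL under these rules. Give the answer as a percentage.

By spousal attribution (R1), Farrukh Mbatha is treated as also owning Yuki Mbatha's interest in Redpoint Realty LP, giving 38% + 30% = 68%.
Chain via Redpoint Realty LP (R3): 68% × 83% = 56.44% of Summit Mining NL.

56.44%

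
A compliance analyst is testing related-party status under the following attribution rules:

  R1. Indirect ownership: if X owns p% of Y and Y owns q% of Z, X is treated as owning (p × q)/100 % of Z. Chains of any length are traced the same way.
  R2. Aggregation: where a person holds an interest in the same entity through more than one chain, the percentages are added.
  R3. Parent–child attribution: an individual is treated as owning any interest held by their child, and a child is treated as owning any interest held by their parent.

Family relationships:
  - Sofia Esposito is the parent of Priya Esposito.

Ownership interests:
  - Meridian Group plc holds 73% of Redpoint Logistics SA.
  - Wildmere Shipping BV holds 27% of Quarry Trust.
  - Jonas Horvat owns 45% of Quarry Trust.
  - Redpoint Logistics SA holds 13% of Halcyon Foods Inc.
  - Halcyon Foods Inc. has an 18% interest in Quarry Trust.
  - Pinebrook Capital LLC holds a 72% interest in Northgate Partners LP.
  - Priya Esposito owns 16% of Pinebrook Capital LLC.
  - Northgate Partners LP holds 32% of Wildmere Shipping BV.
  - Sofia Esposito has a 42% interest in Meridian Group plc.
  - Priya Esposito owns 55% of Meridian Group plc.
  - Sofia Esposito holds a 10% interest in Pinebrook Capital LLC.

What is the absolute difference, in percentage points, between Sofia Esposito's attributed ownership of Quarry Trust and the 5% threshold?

By parent–child attribution (R3), Sofia Esposito is treated as also owning Priya Esposito's interest in Pinebrook Capital LLC, giving 10% + 16% = 26%.
By parent–child attribution (R3), Sofia Esposito is treated as also owning Priya Esposito's interest in Meridian Group plc, giving 42% + 55% = 97%.
Chain via Pinebrook Capital LLC → Northgate Partners LP → Wildmere Shipping BV (R1): 26% × 72% × 32% × 27% = 1.617408% of Quarry Trust.
Chain via Meridian Group plc → Redpoint Logistics SA → Halcyon Foods Inc. (R1): 97% × 73% × 13% × 18% = 1.656954% of Quarry Trust.
Aggregating (R2): 1.617408% + 1.656954% = 3.274362%.
3.274362% falls short of the 5% threshold by 1.725638 percentage points.

1.725638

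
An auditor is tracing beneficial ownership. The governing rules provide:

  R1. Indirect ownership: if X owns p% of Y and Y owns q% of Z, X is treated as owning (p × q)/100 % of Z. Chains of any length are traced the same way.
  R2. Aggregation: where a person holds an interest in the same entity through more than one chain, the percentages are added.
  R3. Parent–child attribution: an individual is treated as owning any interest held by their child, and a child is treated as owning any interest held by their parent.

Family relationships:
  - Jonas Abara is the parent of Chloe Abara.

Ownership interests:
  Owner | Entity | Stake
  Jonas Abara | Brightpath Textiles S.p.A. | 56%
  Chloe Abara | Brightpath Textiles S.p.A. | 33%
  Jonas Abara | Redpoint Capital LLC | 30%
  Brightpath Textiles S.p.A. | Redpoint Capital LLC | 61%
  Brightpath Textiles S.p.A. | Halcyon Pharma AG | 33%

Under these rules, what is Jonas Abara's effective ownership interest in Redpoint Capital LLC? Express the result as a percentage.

By parent–child attribution (R3), Jonas Abara is treated as also owning Chloe Abara's interest in Brightpath Textiles S.p.A, giving 56% + 33% = 89%.
Chain via Brightpath Textiles S.p.A. (R1): 89% × 61% = 54.29% of Redpoint Capital LLC.
Direct interest in Redpoint Capital LLC: 30%.
Aggregating (R2): 54.29% + 30% = 84.29%.

84.29%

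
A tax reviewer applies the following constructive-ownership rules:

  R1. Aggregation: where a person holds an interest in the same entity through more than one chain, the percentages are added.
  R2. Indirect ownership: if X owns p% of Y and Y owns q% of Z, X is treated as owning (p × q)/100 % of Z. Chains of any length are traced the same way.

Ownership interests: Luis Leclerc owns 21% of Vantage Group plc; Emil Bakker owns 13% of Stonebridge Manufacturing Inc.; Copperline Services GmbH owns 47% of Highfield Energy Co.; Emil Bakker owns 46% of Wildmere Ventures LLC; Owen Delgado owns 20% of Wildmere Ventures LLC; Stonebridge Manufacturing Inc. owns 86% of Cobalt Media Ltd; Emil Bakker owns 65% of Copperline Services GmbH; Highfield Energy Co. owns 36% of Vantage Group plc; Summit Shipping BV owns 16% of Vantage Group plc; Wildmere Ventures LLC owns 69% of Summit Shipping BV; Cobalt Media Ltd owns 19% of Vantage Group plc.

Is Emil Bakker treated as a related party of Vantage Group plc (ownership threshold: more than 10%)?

Yes

Chain via Copperline Services GmbH → Highfield Energy Co. (R2): 65% × 47% × 36% = 10.998% of Vantage Group plc.
Chain via Wildmere Ventures LLC → Summit Shipping BV (R2): 46% × 69% × 16% = 5.0784% of Vantage Group plc.
Chain via Stonebridge Manufacturing Inc. → Cobalt Media Ltd (R2): 13% × 86% × 19% = 2.1242% of Vantage Group plc.
Aggregating (R1): 10.998% + 5.0784% + 2.1242% = 18.2006%.
18.2006% exceeds the 10% threshold, so Emil is a related party to Vantage Group plc.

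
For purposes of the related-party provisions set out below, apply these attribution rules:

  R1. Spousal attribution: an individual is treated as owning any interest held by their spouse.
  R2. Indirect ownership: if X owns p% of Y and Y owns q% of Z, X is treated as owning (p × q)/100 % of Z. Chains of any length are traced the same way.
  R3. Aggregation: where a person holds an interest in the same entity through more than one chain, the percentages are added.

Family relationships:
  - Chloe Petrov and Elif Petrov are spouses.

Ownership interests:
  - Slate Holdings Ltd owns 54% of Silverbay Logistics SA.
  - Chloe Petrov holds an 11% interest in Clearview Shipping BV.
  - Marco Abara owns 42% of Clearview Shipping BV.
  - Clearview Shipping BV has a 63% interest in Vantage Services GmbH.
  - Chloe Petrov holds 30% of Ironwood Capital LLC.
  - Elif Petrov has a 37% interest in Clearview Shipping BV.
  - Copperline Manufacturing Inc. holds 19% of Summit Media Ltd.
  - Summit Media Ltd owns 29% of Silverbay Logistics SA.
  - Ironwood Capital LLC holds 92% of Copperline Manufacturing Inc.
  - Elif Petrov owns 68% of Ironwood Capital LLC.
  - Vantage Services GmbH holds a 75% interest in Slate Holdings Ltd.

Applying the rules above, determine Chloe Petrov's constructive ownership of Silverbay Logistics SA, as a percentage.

By spousal attribution (R1), Chloe Petrov is treated as also owning Elif Petrov's interest in Ironwood Capital LLC, giving 30% + 68% = 98%.
By spousal attribution (R1), Chloe Petrov is treated as also owning Elif Petrov's interest in Clearview Shipping BV, giving 11% + 37% = 48%.
Chain via Ironwood Capital LLC → Copperline Manufacturing Inc. → Summit Media Ltd (R2): 98% × 92% × 19% × 29% = 4.967816% of Silverbay Logistics SA.
Chain via Clearview Shipping BV → Vantage Services GmbH → Slate Holdings Ltd (R2): 48% × 63% × 75% × 54% = 12.2472% of Silverbay Logistics SA.
Aggregating (R3): 4.967816% + 12.2472% = 17.215016%.

17.215016%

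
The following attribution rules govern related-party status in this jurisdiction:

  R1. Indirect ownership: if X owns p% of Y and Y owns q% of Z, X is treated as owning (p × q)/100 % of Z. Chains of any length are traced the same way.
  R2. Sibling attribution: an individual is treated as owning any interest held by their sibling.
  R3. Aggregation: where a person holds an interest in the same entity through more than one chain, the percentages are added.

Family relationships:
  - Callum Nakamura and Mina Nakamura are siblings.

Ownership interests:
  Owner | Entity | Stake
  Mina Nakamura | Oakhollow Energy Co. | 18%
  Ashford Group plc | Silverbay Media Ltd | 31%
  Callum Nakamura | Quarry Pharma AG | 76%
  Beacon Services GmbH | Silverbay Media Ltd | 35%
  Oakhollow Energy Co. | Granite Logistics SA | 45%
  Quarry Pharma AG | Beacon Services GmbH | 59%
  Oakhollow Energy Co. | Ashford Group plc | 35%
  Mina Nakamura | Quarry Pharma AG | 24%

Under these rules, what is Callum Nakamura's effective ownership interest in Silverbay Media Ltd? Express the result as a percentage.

By sibling attribution (R2), Callum Nakamura is treated as also owning Mina Nakamura's interest in Quarry Pharma AG, giving 76% + 24% = 100%.
By sibling attribution (R2), Callum Nakamura is treated as owning Mina Nakamura's 18% interest in Oakhollow Energy Co.
Chain via Quarry Pharma AG → Beacon Services GmbH (R1): 100% × 59% × 35% = 20.65% of Silverbay Media Ltd.
Chain via Oakhollow Energy Co. → Ashford Group plc (R1): 18% × 35% × 31% = 1.953% of Silverbay Media Ltd.
Aggregating (R3): 20.65% + 1.953% = 22.603%.

22.603%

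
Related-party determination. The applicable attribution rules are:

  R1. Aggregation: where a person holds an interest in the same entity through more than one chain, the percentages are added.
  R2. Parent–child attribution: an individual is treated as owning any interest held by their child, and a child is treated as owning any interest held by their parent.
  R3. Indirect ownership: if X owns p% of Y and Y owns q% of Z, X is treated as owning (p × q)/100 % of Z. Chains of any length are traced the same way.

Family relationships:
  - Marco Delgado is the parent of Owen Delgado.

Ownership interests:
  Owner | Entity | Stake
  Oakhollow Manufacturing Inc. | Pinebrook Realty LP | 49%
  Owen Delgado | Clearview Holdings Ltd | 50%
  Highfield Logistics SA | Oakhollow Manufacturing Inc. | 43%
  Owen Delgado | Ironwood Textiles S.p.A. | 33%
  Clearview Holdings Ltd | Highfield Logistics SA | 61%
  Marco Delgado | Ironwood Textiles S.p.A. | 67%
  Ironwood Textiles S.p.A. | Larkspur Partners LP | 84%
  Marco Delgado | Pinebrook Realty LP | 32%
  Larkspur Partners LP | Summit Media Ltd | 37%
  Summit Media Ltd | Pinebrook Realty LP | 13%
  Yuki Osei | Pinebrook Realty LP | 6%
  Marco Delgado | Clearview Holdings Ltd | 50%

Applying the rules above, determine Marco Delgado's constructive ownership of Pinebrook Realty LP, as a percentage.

By parent–child attribution (R2), Marco Delgado is treated as also owning Owen Delgado's interest in Ironwood Textiles S.p.A, giving 67% + 33% = 100%.
By parent–child attribution (R2), Marco Delgado is treated as also owning Owen Delgado's interest in Clearview Holdings Ltd, giving 50% + 50% = 100%.
Chain via Ironwood Textiles S.p.A. → Larkspur Partners LP → Summit Media Ltd (R3): 100% × 84% × 37% × 13% = 4.0404% of Pinebrook Realty LP.
Chain via Clearview Holdings Ltd → Highfield Logistics SA → Oakhollow Manufacturing Inc. (R3): 100% × 61% × 43% × 49% = 12.8527% of Pinebrook Realty LP.
Direct interest in Pinebrook Realty LP: 32%.
Aggregating (R1): 4.0404% + 12.8527% + 32% = 48.8931%.

48.8931%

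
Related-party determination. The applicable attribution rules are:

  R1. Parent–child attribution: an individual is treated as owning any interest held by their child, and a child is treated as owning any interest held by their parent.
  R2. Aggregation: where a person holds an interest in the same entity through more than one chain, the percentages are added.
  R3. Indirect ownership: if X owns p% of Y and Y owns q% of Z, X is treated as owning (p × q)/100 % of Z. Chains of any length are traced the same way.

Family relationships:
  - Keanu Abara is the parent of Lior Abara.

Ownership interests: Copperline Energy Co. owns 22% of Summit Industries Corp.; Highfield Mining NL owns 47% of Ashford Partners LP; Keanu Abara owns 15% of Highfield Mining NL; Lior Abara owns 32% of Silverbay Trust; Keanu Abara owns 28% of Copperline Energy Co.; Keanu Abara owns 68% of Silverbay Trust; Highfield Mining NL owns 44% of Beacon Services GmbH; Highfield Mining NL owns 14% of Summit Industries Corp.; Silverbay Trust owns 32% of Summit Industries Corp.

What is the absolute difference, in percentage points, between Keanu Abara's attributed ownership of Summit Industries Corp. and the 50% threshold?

9.74

By parent–child attribution (R1), Keanu Abara is treated as also owning Lior Abara's interest in Silverbay Trust, giving 68% + 32% = 100%.
Chain via Highfield Mining NL (R3): 15% × 14% = 2.1% of Summit Industries Corp.
Chain via Silverbay Trust (R3): 100% × 32% = 32% of Summit Industries Corp.
Chain via Copperline Energy Co. (R3): 28% × 22% = 6.16% of Summit Industries Corp.
Aggregating (R2): 2.1% + 32% + 6.16% = 40.26%.
40.26% falls short of the 50% threshold by 9.74 percentage points.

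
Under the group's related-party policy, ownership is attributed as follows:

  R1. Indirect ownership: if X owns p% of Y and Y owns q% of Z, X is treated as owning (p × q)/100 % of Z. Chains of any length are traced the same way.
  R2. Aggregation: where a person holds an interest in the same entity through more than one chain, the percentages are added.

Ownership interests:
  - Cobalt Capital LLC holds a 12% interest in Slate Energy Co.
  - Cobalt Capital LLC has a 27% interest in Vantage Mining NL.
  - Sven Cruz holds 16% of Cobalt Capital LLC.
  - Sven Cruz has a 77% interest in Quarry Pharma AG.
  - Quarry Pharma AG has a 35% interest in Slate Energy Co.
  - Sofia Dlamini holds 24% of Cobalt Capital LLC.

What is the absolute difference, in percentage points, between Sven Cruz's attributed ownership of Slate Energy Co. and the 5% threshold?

Chain via Cobalt Capital LLC (R1): 16% × 12% = 1.92% of Slate Energy Co.
Chain via Quarry Pharma AG (R1): 77% × 35% = 26.95% of Slate Energy Co.
Aggregating (R2): 1.92% + 26.95% = 28.87%.
28.87% exceeds the 5% threshold by 23.87 percentage points.

23.87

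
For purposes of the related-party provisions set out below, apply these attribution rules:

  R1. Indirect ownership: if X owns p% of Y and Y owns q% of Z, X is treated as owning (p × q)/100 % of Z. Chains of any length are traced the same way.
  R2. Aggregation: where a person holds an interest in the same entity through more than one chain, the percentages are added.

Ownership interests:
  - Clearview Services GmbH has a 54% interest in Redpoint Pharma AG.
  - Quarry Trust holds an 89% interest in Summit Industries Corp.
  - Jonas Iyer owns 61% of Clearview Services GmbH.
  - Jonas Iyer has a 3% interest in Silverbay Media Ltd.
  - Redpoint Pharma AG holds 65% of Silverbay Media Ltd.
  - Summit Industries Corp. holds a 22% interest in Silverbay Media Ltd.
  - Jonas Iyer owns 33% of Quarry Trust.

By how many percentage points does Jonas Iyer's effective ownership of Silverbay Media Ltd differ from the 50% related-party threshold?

Chain via Clearview Services GmbH → Redpoint Pharma AG (R1): 61% × 54% × 65% = 21.411% of Silverbay Media Ltd.
Chain via Quarry Trust → Summit Industries Corp. (R1): 33% × 89% × 22% = 6.4614% of Silverbay Media Ltd.
Direct interest in Silverbay Media Ltd: 3%.
Aggregating (R2): 21.411% + 6.4614% + 3% = 30.8724%.
30.8724% falls short of the 50% threshold by 19.1276 percentage points.

19.1276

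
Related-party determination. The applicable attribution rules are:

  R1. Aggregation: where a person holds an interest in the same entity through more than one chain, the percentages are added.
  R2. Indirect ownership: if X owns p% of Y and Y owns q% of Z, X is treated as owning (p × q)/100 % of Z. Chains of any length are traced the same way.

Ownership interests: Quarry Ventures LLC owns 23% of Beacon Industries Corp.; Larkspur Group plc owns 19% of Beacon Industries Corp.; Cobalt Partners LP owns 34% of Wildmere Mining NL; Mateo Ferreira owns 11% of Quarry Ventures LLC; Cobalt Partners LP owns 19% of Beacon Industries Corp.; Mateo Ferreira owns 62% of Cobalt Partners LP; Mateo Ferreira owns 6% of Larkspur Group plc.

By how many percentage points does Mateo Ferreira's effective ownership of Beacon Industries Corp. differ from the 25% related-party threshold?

Chain via Larkspur Group plc (R2): 6% × 19% = 1.14% of Beacon Industries Corp.
Chain via Quarry Ventures LLC (R2): 11% × 23% = 2.53% of Beacon Industries Corp.
Chain via Cobalt Partners LP (R2): 62% × 19% = 11.78% of Beacon Industries Corp.
Aggregating (R1): 1.14% + 2.53% + 11.78% = 15.45%.
15.45% falls short of the 25% threshold by 9.55 percentage points.

9.55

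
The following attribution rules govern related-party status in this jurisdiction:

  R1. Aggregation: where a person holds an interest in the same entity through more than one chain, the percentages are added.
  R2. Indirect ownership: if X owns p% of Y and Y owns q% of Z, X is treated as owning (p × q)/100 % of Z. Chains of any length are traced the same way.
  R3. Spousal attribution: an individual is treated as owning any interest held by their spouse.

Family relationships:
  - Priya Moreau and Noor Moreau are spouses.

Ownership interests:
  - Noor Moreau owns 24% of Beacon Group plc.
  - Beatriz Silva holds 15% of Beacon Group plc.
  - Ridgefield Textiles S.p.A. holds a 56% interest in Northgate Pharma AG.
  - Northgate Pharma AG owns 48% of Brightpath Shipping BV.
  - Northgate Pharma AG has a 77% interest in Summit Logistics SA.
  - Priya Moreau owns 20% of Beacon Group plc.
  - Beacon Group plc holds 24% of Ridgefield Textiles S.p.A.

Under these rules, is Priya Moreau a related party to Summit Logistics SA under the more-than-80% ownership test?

By spousal attribution (R3), Priya Moreau is treated as also owning Noor Moreau's interest in Beacon Group plc, giving 20% + 24% = 44%.
Chain via Beacon Group plc → Ridgefield Textiles S.p.A. → Northgate Pharma AG (R2): 44% × 24% × 56% × 77% = 4.553472% of Summit Logistics SA.
4.553472% does not exceed the 80% threshold, so Priya is not a related party to Summit Logistics SA.

No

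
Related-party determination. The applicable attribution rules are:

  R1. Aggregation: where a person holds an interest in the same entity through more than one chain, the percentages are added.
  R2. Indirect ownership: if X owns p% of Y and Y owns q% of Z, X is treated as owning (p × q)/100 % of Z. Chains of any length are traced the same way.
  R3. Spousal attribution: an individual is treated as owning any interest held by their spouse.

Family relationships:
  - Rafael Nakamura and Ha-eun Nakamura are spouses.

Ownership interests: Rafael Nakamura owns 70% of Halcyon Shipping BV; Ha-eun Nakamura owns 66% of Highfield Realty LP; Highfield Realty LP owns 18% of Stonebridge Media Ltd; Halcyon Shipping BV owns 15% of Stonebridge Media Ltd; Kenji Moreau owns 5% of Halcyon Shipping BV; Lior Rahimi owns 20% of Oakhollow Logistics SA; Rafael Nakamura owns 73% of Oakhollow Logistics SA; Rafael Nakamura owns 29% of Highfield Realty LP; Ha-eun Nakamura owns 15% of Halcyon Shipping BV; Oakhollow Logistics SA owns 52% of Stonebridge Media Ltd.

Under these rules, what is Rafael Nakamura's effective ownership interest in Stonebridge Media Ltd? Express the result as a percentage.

67.81%

By spousal attribution (R3), Rafael Nakamura is treated as also owning Ha-eun Nakamura's interest in Halcyon Shipping BV, giving 70% + 15% = 85%.
By spousal attribution (R3), Rafael Nakamura is treated as also owning Ha-eun Nakamura's interest in Highfield Realty LP, giving 29% + 66% = 95%.
Chain via Halcyon Shipping BV (R2): 85% × 15% = 12.75% of Stonebridge Media Ltd.
Chain via Highfield Realty LP (R2): 95% × 18% = 17.1% of Stonebridge Media Ltd.
Chain via Oakhollow Logistics SA (R2): 73% × 52% = 37.96% of Stonebridge Media Ltd.
Aggregating (R1): 12.75% + 17.1% + 37.96% = 67.81%.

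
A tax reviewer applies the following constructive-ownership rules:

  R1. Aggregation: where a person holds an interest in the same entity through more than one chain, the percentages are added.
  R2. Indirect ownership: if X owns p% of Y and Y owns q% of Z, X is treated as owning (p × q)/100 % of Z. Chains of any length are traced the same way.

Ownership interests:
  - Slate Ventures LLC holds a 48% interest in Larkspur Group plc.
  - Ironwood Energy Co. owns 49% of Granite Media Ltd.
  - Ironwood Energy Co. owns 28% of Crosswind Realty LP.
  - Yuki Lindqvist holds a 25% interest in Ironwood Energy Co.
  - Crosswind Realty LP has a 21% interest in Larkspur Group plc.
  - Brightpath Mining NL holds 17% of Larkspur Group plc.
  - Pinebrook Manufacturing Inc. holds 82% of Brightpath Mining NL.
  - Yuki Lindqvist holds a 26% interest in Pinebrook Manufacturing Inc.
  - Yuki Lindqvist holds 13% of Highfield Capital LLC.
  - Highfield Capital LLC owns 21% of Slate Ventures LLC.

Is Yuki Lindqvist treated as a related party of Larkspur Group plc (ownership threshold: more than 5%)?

Chain via Highfield Capital LLC → Slate Ventures LLC (R2): 13% × 21% × 48% = 1.3104% of Larkspur Group plc.
Chain via Pinebrook Manufacturing Inc. → Brightpath Mining NL (R2): 26% × 82% × 17% = 3.6244% of Larkspur Group plc.
Chain via Ironwood Energy Co. → Crosswind Realty LP (R2): 25% × 28% × 21% = 1.47% of Larkspur Group plc.
Aggregating (R1): 1.3104% + 3.6244% + 1.47% = 6.4048%.
6.4048% exceeds the 5% threshold, so Yuki is a related party to Larkspur Group plc.

Yes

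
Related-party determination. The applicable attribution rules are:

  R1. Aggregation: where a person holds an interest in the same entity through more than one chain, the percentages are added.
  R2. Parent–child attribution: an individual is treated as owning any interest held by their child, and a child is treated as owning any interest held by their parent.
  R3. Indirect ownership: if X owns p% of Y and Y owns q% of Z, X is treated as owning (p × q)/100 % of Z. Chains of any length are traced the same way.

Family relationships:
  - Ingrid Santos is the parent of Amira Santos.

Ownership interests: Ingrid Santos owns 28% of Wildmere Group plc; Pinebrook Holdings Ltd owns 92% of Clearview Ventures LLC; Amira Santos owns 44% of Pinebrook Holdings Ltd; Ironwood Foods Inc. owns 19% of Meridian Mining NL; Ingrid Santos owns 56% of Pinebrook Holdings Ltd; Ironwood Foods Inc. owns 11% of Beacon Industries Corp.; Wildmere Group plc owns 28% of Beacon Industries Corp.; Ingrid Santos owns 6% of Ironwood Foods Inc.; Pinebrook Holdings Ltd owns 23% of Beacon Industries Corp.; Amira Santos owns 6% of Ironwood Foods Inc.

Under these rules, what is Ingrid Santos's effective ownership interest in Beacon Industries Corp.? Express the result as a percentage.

By parent–child attribution (R2), Ingrid Santos is treated as also owning Amira Santos's interest in Pinebrook Holdings Ltd, giving 56% + 44% = 100%.
By parent–child attribution (R2), Ingrid Santos is treated as also owning Amira Santos's interest in Ironwood Foods Inc, giving 6% + 6% = 12%.
Chain via Pinebrook Holdings Ltd (R3): 100% × 23% = 23% of Beacon Industries Corp.
Chain via Wildmere Group plc (R3): 28% × 28% = 7.84% of Beacon Industries Corp.
Chain via Ironwood Foods Inc. (R3): 12% × 11% = 1.32% of Beacon Industries Corp.
Aggregating (R1): 23% + 7.84% + 1.32% = 32.16%.

32.16%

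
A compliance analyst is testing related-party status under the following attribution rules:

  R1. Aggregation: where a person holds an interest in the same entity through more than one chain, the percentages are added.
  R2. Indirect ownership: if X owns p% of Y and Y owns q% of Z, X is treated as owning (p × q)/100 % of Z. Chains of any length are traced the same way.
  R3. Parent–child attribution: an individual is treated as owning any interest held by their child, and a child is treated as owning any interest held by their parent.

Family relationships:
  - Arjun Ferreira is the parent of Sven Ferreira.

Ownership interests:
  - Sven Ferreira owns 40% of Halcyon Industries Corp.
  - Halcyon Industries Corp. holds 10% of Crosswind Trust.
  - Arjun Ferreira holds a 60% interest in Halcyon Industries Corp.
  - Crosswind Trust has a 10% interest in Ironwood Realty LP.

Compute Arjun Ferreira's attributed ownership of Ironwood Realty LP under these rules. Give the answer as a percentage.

1%

By parent–child attribution (R3), Arjun Ferreira is treated as also owning Sven Ferreira's interest in Halcyon Industries Corp, giving 60% + 40% = 100%.
Chain via Halcyon Industries Corp. → Crosswind Trust (R2): 100% × 10% × 10% = 1% of Ironwood Realty LP.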